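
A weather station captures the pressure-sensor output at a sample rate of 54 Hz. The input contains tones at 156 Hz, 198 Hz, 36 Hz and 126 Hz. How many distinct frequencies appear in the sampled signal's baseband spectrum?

fs/2 = 27 Hz.
156 Hz mod fs = 48 Hz.
48 Hz > fs/2 = 27 Hz, folds to fs − 48 Hz = 6 Hz.
198 Hz mod fs = 36 Hz.
36 Hz > fs/2 = 27 Hz, folds to fs − 36 Hz = 18 Hz.
36 Hz > fs/2 = 27 Hz, folds to fs − 36 Hz = 18 Hz.
126 Hz mod fs = 18 Hz.
18 Hz ≤ fs/2 = 27 Hz, appears at 18 Hz.
Distinct values: {6 Hz, 18 Hz} → 2.

2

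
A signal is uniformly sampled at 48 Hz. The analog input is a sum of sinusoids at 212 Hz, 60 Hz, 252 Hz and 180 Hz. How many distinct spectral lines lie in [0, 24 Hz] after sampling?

fs/2 = 24 Hz.
212 Hz mod fs = 20 Hz.
20 Hz ≤ fs/2 = 24 Hz, appears at 20 Hz.
60 Hz mod fs = 12 Hz.
12 Hz ≤ fs/2 = 24 Hz, appears at 12 Hz.
252 Hz mod fs = 12 Hz.
12 Hz ≤ fs/2 = 24 Hz, appears at 12 Hz.
180 Hz mod fs = 36 Hz.
36 Hz > fs/2 = 24 Hz, folds to fs − 36 Hz = 12 Hz.
Distinct values: {12 Hz, 20 Hz} → 2.

2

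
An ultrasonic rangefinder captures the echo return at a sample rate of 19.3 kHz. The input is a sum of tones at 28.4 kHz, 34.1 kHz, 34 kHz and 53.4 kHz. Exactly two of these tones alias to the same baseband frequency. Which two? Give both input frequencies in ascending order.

34.1 kHz, 53.4 kHz

fs/2 = 9.65 kHz.
28.4 kHz mod fs = 9.1 kHz.
9.1 kHz ≤ fs/2 = 9.65 kHz, appears at 9.1 kHz.
34.1 kHz mod fs = 14.8 kHz.
14.8 kHz > fs/2 = 9.65 kHz, folds to fs − 14.8 kHz = 4.5 kHz.
34 kHz mod fs = 14.7 kHz.
14.7 kHz > fs/2 = 9.65 kHz, folds to fs − 14.7 kHz = 4.6 kHz.
53.4 kHz mod fs = 14.8 kHz.
14.8 kHz > fs/2 = 9.65 kHz, folds to fs − 14.8 kHz = 4.5 kHz.
34.1 kHz and 53.4 kHz both map to 4.5 kHz.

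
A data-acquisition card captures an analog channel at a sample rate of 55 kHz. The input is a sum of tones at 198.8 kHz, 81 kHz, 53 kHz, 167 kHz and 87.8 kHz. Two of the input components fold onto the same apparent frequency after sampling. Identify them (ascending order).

53 kHz, 167 kHz

fs/2 = 27.5 kHz.
198.8 kHz mod fs = 33.8 kHz.
33.8 kHz > fs/2 = 27.5 kHz, folds to fs − 33.8 kHz = 21.2 kHz.
81 kHz mod fs = 26 kHz.
26 kHz ≤ fs/2 = 27.5 kHz, appears at 26 kHz.
53 kHz > fs/2 = 27.5 kHz, folds to fs − 53 kHz = 2 kHz.
167 kHz mod fs = 2 kHz.
2 kHz ≤ fs/2 = 27.5 kHz, appears at 2 kHz.
87.8 kHz mod fs = 32.8 kHz.
32.8 kHz > fs/2 = 27.5 kHz, folds to fs − 32.8 kHz = 22.2 kHz.
53 kHz and 167 kHz both map to 2 kHz.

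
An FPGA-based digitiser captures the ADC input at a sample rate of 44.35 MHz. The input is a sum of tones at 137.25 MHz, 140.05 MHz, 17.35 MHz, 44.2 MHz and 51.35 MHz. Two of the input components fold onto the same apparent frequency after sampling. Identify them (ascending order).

51.35 MHz, 140.05 MHz

fs/2 = 22.175 MHz.
137.25 MHz mod fs = 4.2 MHz.
4.2 MHz ≤ fs/2 = 22.175 MHz, appears at 4.2 MHz.
140.05 MHz mod fs = 7 MHz.
7 MHz ≤ fs/2 = 22.175 MHz, appears at 7 MHz.
17.35 MHz ≤ fs/2 = 22.175 MHz, passes unchanged.
44.2 MHz > fs/2 = 22.175 MHz, folds to fs − 44.2 MHz = 0.15 MHz.
51.35 MHz mod fs = 7 MHz.
7 MHz ≤ fs/2 = 22.175 MHz, appears at 7 MHz.
51.35 MHz and 140.05 MHz both map to 7 MHz.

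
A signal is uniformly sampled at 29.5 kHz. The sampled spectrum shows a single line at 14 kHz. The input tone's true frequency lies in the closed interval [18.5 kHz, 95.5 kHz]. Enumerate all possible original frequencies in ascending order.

Frequencies that alias to 14 kHz are k·fs ± 14 kHz for integer k ≥ 0.
k=0: 14 kHz.
k=1: 15.5 kHz, 43.5 kHz.
k=2: 45 kHz, 73 kHz.
k=3: 74.5 kHz, 102.5 kHz.
k=4: 104 kHz, 132 kHz.
Within [18.5 kHz, 95.5 kHz]: 43.5 kHz, 45 kHz, 73 kHz, 74.5 kHz.

43.5 kHz, 45 kHz, 73 kHz, 74.5 kHz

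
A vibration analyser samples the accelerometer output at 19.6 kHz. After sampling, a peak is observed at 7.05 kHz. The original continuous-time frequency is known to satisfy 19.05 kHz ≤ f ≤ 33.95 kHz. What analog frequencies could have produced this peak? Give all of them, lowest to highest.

Frequencies that alias to 7.05 kHz are k·fs ± 7.05 kHz for integer k ≥ 0.
k=0: 7.05 kHz.
k=1: 12.55 kHz, 26.65 kHz.
k=2: 32.15 kHz, 46.25 kHz.
k=3: 51.75 kHz, 65.85 kHz.
Within [19.05 kHz, 33.95 kHz]: 26.65 kHz, 32.15 kHz.

26.65 kHz, 32.15 kHz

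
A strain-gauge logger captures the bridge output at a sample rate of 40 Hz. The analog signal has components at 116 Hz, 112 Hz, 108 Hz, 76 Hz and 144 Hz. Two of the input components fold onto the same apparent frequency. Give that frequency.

fs/2 = 20 Hz.
116 Hz mod fs = 36 Hz.
36 Hz > fs/2 = 20 Hz, folds to fs − 36 Hz = 4 Hz.
112 Hz mod fs = 32 Hz.
32 Hz > fs/2 = 20 Hz, folds to fs − 32 Hz = 8 Hz.
108 Hz mod fs = 28 Hz.
28 Hz > fs/2 = 20 Hz, folds to fs − 28 Hz = 12 Hz.
76 Hz mod fs = 36 Hz.
36 Hz > fs/2 = 20 Hz, folds to fs − 36 Hz = 4 Hz.
144 Hz mod fs = 24 Hz.
24 Hz > fs/2 = 20 Hz, folds to fs − 24 Hz = 16 Hz.
76 Hz and 116 Hz both map to 4 Hz.

4 Hz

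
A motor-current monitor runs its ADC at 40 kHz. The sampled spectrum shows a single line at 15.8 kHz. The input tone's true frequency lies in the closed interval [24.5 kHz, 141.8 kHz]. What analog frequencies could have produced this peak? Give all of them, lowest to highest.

55.8 kHz, 64.2 kHz, 95.8 kHz, 104.2 kHz, 135.8 kHz

Frequencies that alias to 15.8 kHz are k·fs ± 15.8 kHz for integer k ≥ 0.
k=0: 15.8 kHz.
k=1: 24.2 kHz, 55.8 kHz.
k=2: 64.2 kHz, 95.8 kHz.
k=3: 104.2 kHz, 135.8 kHz.
k=4: 144.2 kHz, 175.8 kHz.
Within [24.5 kHz, 141.8 kHz]: 55.8 kHz, 64.2 kHz, 95.8 kHz, 104.2 kHz, 135.8 kHz.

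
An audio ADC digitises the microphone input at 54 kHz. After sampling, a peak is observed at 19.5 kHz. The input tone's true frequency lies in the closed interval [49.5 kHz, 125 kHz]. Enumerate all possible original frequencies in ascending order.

73.5 kHz, 88.5 kHz

Frequencies that alias to 19.5 kHz are k·fs ± 19.5 kHz for integer k ≥ 0.
k=0: 19.5 kHz.
k=1: 34.5 kHz, 73.5 kHz.
k=2: 88.5 kHz, 127.5 kHz.
k=3: 142.5 kHz, 181.5 kHz.
Within [49.5 kHz, 125 kHz]: 73.5 kHz, 88.5 kHz.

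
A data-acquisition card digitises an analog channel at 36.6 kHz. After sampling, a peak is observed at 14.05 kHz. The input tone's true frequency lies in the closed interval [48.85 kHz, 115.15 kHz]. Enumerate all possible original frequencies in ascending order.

Frequencies that alias to 14.05 kHz are k·fs ± 14.05 kHz for integer k ≥ 0.
k=0: 14.05 kHz.
k=1: 22.55 kHz, 50.65 kHz.
k=2: 59.15 kHz, 87.25 kHz.
k=3: 95.75 kHz, 123.85 kHz.
k=4: 132.35 kHz, 160.45 kHz.
Within [48.85 kHz, 115.15 kHz]: 50.65 kHz, 59.15 kHz, 87.25 kHz, 95.75 kHz.

50.65 kHz, 59.15 kHz, 87.25 kHz, 95.75 kHz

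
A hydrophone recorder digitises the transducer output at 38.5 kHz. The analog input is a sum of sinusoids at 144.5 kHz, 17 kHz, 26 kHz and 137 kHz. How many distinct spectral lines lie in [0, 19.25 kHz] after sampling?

fs/2 = 19.25 kHz.
144.5 kHz mod fs = 29 kHz.
29 kHz > fs/2 = 19.25 kHz, folds to fs − 29 kHz = 9.5 kHz.
17 kHz ≤ fs/2 = 19.25 kHz, passes unchanged.
26 kHz > fs/2 = 19.25 kHz, folds to fs − 26 kHz = 12.5 kHz.
137 kHz mod fs = 21.5 kHz.
21.5 kHz > fs/2 = 19.25 kHz, folds to fs − 21.5 kHz = 17 kHz.
Distinct values: {9.5 kHz, 12.5 kHz, 17 kHz} → 3.

3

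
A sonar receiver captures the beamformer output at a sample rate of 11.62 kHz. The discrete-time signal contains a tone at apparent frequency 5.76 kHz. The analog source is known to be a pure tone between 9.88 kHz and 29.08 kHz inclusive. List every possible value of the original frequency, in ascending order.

Frequencies that alias to 5.76 kHz are k·fs ± 5.76 kHz for integer k ≥ 0.
k=0: 5.76 kHz.
k=1: 5.86 kHz, 17.38 kHz.
k=2: 17.48 kHz, 29 kHz.
k=3: 29.1 kHz, 40.62 kHz.
Within [9.88 kHz, 29.08 kHz]: 17.38 kHz, 17.48 kHz, 29 kHz.

17.38 kHz, 17.48 kHz, 29 kHz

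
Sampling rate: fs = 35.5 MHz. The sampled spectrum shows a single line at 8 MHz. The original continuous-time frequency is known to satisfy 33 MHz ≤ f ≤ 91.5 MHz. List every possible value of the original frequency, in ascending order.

Frequencies that alias to 8 MHz are k·fs ± 8 MHz for integer k ≥ 0.
k=0: 8 MHz.
k=1: 27.5 MHz, 43.5 MHz.
k=2: 63 MHz, 79 MHz.
k=3: 98.5 MHz, 114.5 MHz.
Within [33 MHz, 91.5 MHz]: 43.5 MHz, 63 MHz, 79 MHz.

43.5 MHz, 63 MHz, 79 MHz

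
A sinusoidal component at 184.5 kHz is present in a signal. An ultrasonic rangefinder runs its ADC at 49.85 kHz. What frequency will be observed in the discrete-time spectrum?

184.5 kHz mod fs = 34.95 kHz.
34.95 kHz > fs/2 = 24.925 kHz, folds to fs − 34.95 kHz = 14.9 kHz.

14.9 kHz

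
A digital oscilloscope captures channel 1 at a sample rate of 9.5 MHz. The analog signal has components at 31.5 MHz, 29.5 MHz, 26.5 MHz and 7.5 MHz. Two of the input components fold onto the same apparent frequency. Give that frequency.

fs/2 = 4.75 MHz.
31.5 MHz mod fs = 3 MHz.
3 MHz ≤ fs/2 = 4.75 MHz, appears at 3 MHz.
29.5 MHz mod fs = 1 MHz.
1 MHz ≤ fs/2 = 4.75 MHz, appears at 1 MHz.
26.5 MHz mod fs = 7.5 MHz.
7.5 MHz > fs/2 = 4.75 MHz, folds to fs − 7.5 MHz = 2 MHz.
7.5 MHz > fs/2 = 4.75 MHz, folds to fs − 7.5 MHz = 2 MHz.
7.5 MHz and 26.5 MHz both map to 2 MHz.

2 MHz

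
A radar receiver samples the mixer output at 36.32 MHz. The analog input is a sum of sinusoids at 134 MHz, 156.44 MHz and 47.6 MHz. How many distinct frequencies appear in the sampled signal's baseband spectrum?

2

fs/2 = 18.16 MHz.
134 MHz mod fs = 25.04 MHz.
25.04 MHz > fs/2 = 18.16 MHz, folds to fs − 25.04 MHz = 11.28 MHz.
156.44 MHz mod fs = 11.16 MHz.
11.16 MHz ≤ fs/2 = 18.16 MHz, appears at 11.16 MHz.
47.6 MHz mod fs = 11.28 MHz.
11.28 MHz ≤ fs/2 = 18.16 MHz, appears at 11.28 MHz.
Distinct values: {11.16 MHz, 11.28 MHz} → 2.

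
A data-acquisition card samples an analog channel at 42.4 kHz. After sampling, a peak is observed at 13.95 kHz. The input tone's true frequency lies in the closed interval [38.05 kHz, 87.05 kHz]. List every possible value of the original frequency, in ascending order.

56.35 kHz, 70.85 kHz

Frequencies that alias to 13.95 kHz are k·fs ± 13.95 kHz for integer k ≥ 0.
k=0: 13.95 kHz.
k=1: 28.45 kHz, 56.35 kHz.
k=2: 70.85 kHz, 98.75 kHz.
k=3: 113.25 kHz, 141.15 kHz.
Within [38.05 kHz, 87.05 kHz]: 56.35 kHz, 70.85 kHz.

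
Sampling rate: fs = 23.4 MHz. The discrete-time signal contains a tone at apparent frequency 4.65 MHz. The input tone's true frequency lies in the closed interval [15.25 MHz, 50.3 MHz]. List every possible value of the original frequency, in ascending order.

18.75 MHz, 28.05 MHz, 42.15 MHz

Frequencies that alias to 4.65 MHz are k·fs ± 4.65 MHz for integer k ≥ 0.
k=0: 4.65 MHz.
k=1: 18.75 MHz, 28.05 MHz.
k=2: 42.15 MHz, 51.45 MHz.
k=3: 65.55 MHz, 74.85 MHz.
Within [15.25 MHz, 50.3 MHz]: 18.75 MHz, 28.05 MHz, 42.15 MHz.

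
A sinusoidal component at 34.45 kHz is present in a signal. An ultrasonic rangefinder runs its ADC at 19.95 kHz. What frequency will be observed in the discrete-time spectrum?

5.45 kHz

34.45 kHz mod fs = 14.5 kHz.
14.5 kHz > fs/2 = 9.975 kHz, folds to fs − 14.5 kHz = 5.45 kHz.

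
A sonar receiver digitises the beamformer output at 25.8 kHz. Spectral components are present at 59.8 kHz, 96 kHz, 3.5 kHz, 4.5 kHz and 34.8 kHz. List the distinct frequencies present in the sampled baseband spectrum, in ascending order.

3.5 kHz, 4.5 kHz, 7.2 kHz, 8.2 kHz, 9 kHz

fs/2 = 12.9 kHz.
59.8 kHz mod fs = 8.2 kHz.
8.2 kHz ≤ fs/2 = 12.9 kHz, appears at 8.2 kHz.
96 kHz mod fs = 18.6 kHz.
18.6 kHz > fs/2 = 12.9 kHz, folds to fs − 18.6 kHz = 7.2 kHz.
3.5 kHz ≤ fs/2 = 12.9 kHz, passes unchanged.
4.5 kHz ≤ fs/2 = 12.9 kHz, passes unchanged.
34.8 kHz mod fs = 9 kHz.
9 kHz ≤ fs/2 = 12.9 kHz, appears at 9 kHz.
Distinct values: {3.5 kHz, 4.5 kHz, 7.2 kHz, 8.2 kHz, 9 kHz}.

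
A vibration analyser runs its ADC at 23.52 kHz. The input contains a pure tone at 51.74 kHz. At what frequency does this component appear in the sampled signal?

4.7 kHz

51.74 kHz mod fs = 4.7 kHz.
4.7 kHz ≤ fs/2 = 11.76 kHz, appears at 4.7 kHz.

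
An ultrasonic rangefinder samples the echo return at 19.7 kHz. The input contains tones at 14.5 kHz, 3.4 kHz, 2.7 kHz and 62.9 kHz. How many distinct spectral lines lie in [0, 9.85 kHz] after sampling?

4

fs/2 = 9.85 kHz.
14.5 kHz > fs/2 = 9.85 kHz, folds to fs − 14.5 kHz = 5.2 kHz.
3.4 kHz ≤ fs/2 = 9.85 kHz, passes unchanged.
2.7 kHz ≤ fs/2 = 9.85 kHz, passes unchanged.
62.9 kHz mod fs = 3.8 kHz.
3.8 kHz ≤ fs/2 = 9.85 kHz, appears at 3.8 kHz.
Distinct values: {2.7 kHz, 3.4 kHz, 3.8 kHz, 5.2 kHz} → 4.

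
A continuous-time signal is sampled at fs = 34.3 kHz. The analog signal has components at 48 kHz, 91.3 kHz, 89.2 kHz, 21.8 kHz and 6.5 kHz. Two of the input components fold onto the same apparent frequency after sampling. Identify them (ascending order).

fs/2 = 17.15 kHz.
48 kHz mod fs = 13.7 kHz.
13.7 kHz ≤ fs/2 = 17.15 kHz, appears at 13.7 kHz.
91.3 kHz mod fs = 22.7 kHz.
22.7 kHz > fs/2 = 17.15 kHz, folds to fs − 22.7 kHz = 11.6 kHz.
89.2 kHz mod fs = 20.6 kHz.
20.6 kHz > fs/2 = 17.15 kHz, folds to fs − 20.6 kHz = 13.7 kHz.
21.8 kHz > fs/2 = 17.15 kHz, folds to fs − 21.8 kHz = 12.5 kHz.
6.5 kHz ≤ fs/2 = 17.15 kHz, passes unchanged.
48 kHz and 89.2 kHz both map to 13.7 kHz.

48 kHz, 89.2 kHz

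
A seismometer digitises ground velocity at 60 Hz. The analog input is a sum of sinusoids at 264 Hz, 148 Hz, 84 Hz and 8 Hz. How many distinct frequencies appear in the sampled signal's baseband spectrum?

fs/2 = 30 Hz.
264 Hz mod fs = 24 Hz.
24 Hz ≤ fs/2 = 30 Hz, appears at 24 Hz.
148 Hz mod fs = 28 Hz.
28 Hz ≤ fs/2 = 30 Hz, appears at 28 Hz.
84 Hz mod fs = 24 Hz.
24 Hz ≤ fs/2 = 30 Hz, appears at 24 Hz.
8 Hz ≤ fs/2 = 30 Hz, passes unchanged.
Distinct values: {8 Hz, 24 Hz, 28 Hz} → 3.

3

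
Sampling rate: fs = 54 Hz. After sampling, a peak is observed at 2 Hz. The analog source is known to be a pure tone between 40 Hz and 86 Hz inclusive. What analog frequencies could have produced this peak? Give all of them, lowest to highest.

52 Hz, 56 Hz

Frequencies that alias to 2 Hz are k·fs ± 2 Hz for integer k ≥ 0.
k=0: 2 Hz.
k=1: 52 Hz, 56 Hz.
k=2: 106 Hz, 110 Hz.
Within [40 Hz, 86 Hz]: 52 Hz, 56 Hz.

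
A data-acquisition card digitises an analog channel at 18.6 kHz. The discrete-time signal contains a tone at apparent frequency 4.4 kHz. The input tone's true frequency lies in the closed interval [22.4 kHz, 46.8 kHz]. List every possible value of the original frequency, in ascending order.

23 kHz, 32.8 kHz, 41.6 kHz

Frequencies that alias to 4.4 kHz are k·fs ± 4.4 kHz for integer k ≥ 0.
k=0: 4.4 kHz.
k=1: 14.2 kHz, 23 kHz.
k=2: 32.8 kHz, 41.6 kHz.
k=3: 51.4 kHz, 60.2 kHz.
Within [22.4 kHz, 46.8 kHz]: 23 kHz, 32.8 kHz, 41.6 kHz.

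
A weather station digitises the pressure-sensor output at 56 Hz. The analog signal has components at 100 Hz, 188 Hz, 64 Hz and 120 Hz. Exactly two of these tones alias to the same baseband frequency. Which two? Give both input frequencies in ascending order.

64 Hz, 120 Hz

fs/2 = 28 Hz.
100 Hz mod fs = 44 Hz.
44 Hz > fs/2 = 28 Hz, folds to fs − 44 Hz = 12 Hz.
188 Hz mod fs = 20 Hz.
20 Hz ≤ fs/2 = 28 Hz, appears at 20 Hz.
64 Hz mod fs = 8 Hz.
8 Hz ≤ fs/2 = 28 Hz, appears at 8 Hz.
120 Hz mod fs = 8 Hz.
8 Hz ≤ fs/2 = 28 Hz, appears at 8 Hz.
64 Hz and 120 Hz both map to 8 Hz.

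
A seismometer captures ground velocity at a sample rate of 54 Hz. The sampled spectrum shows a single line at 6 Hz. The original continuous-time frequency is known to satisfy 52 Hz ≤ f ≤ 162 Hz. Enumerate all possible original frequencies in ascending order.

60 Hz, 102 Hz, 114 Hz, 156 Hz

Frequencies that alias to 6 Hz are k·fs ± 6 Hz for integer k ≥ 0.
k=0: 6 Hz.
k=1: 48 Hz, 60 Hz.
k=2: 102 Hz, 114 Hz.
k=3: 156 Hz, 168 Hz.
k=4: 210 Hz, 222 Hz.
Within [52 Hz, 162 Hz]: 60 Hz, 102 Hz, 114 Hz, 156 Hz.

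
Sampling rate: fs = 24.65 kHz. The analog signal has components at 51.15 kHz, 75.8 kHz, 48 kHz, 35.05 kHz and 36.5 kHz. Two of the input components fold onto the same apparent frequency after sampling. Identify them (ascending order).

fs/2 = 12.325 kHz.
51.15 kHz mod fs = 1.85 kHz.
1.85 kHz ≤ fs/2 = 12.325 kHz, appears at 1.85 kHz.
75.8 kHz mod fs = 1.85 kHz.
1.85 kHz ≤ fs/2 = 12.325 kHz, appears at 1.85 kHz.
48 kHz mod fs = 23.35 kHz.
23.35 kHz > fs/2 = 12.325 kHz, folds to fs − 23.35 kHz = 1.3 kHz.
35.05 kHz mod fs = 10.4 kHz.
10.4 kHz ≤ fs/2 = 12.325 kHz, appears at 10.4 kHz.
36.5 kHz mod fs = 11.85 kHz.
11.85 kHz ≤ fs/2 = 12.325 kHz, appears at 11.85 kHz.
51.15 kHz and 75.8 kHz both map to 1.85 kHz.

51.15 kHz, 75.8 kHz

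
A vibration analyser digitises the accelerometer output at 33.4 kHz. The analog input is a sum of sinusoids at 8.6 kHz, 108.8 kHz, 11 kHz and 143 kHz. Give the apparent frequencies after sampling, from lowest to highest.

8.6 kHz, 9.4 kHz, 11 kHz

fs/2 = 16.7 kHz.
8.6 kHz ≤ fs/2 = 16.7 kHz, passes unchanged.
108.8 kHz mod fs = 8.6 kHz.
8.6 kHz ≤ fs/2 = 16.7 kHz, appears at 8.6 kHz.
11 kHz ≤ fs/2 = 16.7 kHz, passes unchanged.
143 kHz mod fs = 9.4 kHz.
9.4 kHz ≤ fs/2 = 16.7 kHz, appears at 9.4 kHz.
Distinct values: {8.6 kHz, 9.4 kHz, 11 kHz}.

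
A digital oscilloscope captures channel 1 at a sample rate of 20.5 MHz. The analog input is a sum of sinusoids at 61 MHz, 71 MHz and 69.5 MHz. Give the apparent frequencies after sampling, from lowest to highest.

0.5 MHz, 8 MHz, 9.5 MHz

fs/2 = 10.25 MHz.
61 MHz mod fs = 20 MHz.
20 MHz > fs/2 = 10.25 MHz, folds to fs − 20 MHz = 0.5 MHz.
71 MHz mod fs = 9.5 MHz.
9.5 MHz ≤ fs/2 = 10.25 MHz, appears at 9.5 MHz.
69.5 MHz mod fs = 8 MHz.
8 MHz ≤ fs/2 = 10.25 MHz, appears at 8 MHz.
Distinct values: {0.5 MHz, 8 MHz, 9.5 MHz}.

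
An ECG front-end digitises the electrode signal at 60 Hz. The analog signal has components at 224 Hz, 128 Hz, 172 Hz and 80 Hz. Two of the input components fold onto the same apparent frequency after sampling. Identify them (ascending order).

128 Hz, 172 Hz

fs/2 = 30 Hz.
224 Hz mod fs = 44 Hz.
44 Hz > fs/2 = 30 Hz, folds to fs − 44 Hz = 16 Hz.
128 Hz mod fs = 8 Hz.
8 Hz ≤ fs/2 = 30 Hz, appears at 8 Hz.
172 Hz mod fs = 52 Hz.
52 Hz > fs/2 = 30 Hz, folds to fs − 52 Hz = 8 Hz.
80 Hz mod fs = 20 Hz.
20 Hz ≤ fs/2 = 30 Hz, appears at 20 Hz.
128 Hz and 172 Hz both map to 8 Hz.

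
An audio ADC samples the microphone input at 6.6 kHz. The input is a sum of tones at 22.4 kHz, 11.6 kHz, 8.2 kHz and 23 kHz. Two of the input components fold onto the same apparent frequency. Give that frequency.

fs/2 = 3.3 kHz.
22.4 kHz mod fs = 2.6 kHz.
2.6 kHz ≤ fs/2 = 3.3 kHz, appears at 2.6 kHz.
11.6 kHz mod fs = 5 kHz.
5 kHz > fs/2 = 3.3 kHz, folds to fs − 5 kHz = 1.6 kHz.
8.2 kHz mod fs = 1.6 kHz.
1.6 kHz ≤ fs/2 = 3.3 kHz, appears at 1.6 kHz.
23 kHz mod fs = 3.2 kHz.
3.2 kHz ≤ fs/2 = 3.3 kHz, appears at 3.2 kHz.
8.2 kHz and 11.6 kHz both map to 1.6 kHz.

1.6 kHz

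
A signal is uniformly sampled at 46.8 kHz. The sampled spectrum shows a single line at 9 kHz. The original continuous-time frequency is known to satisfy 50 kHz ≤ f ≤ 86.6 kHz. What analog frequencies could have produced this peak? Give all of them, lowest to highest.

Frequencies that alias to 9 kHz are k·fs ± 9 kHz for integer k ≥ 0.
k=0: 9 kHz.
k=1: 37.8 kHz, 55.8 kHz.
k=2: 84.6 kHz, 102.6 kHz.
k=3: 131.4 kHz, 149.4 kHz.
Within [50 kHz, 86.6 kHz]: 55.8 kHz, 84.6 kHz.

55.8 kHz, 84.6 kHz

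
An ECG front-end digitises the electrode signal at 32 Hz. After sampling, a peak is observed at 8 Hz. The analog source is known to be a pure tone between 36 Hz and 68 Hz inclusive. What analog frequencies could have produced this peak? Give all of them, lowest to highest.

Frequencies that alias to 8 Hz are k·fs ± 8 Hz for integer k ≥ 0.
k=0: 8 Hz.
k=1: 24 Hz, 40 Hz.
k=2: 56 Hz, 72 Hz.
k=3: 88 Hz, 104 Hz.
Within [36 Hz, 68 Hz]: 40 Hz, 56 Hz.

40 Hz, 56 Hz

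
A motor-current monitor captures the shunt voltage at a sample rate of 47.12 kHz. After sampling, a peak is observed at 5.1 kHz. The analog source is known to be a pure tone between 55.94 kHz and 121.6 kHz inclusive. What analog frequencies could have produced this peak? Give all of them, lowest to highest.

89.14 kHz, 99.34 kHz

Frequencies that alias to 5.1 kHz are k·fs ± 5.1 kHz for integer k ≥ 0.
k=0: 5.1 kHz.
k=1: 42.02 kHz, 52.22 kHz.
k=2: 89.14 kHz, 99.34 kHz.
k=3: 136.26 kHz, 146.46 kHz.
Within [55.94 kHz, 121.6 kHz]: 89.14 kHz, 99.34 kHz.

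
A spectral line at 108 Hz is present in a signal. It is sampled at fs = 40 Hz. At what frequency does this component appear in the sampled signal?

108 Hz mod fs = 28 Hz.
28 Hz > fs/2 = 20 Hz, folds to fs − 28 Hz = 12 Hz.

12 Hz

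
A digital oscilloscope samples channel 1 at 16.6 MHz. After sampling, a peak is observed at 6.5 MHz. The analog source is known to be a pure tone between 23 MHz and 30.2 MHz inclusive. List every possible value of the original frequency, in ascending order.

23.1 MHz, 26.7 MHz

Frequencies that alias to 6.5 MHz are k·fs ± 6.5 MHz for integer k ≥ 0.
k=0: 6.5 MHz.
k=1: 10.1 MHz, 23.1 MHz.
k=2: 26.7 MHz, 39.7 MHz.
k=3: 43.3 MHz, 56.3 MHz.
Within [23 MHz, 30.2 MHz]: 23.1 MHz, 26.7 MHz.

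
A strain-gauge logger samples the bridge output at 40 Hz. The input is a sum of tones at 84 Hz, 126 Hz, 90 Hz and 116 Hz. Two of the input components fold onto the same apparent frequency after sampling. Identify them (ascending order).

84 Hz, 116 Hz

fs/2 = 20 Hz.
84 Hz mod fs = 4 Hz.
4 Hz ≤ fs/2 = 20 Hz, appears at 4 Hz.
126 Hz mod fs = 6 Hz.
6 Hz ≤ fs/2 = 20 Hz, appears at 6 Hz.
90 Hz mod fs = 10 Hz.
10 Hz ≤ fs/2 = 20 Hz, appears at 10 Hz.
116 Hz mod fs = 36 Hz.
36 Hz > fs/2 = 20 Hz, folds to fs − 36 Hz = 4 Hz.
84 Hz and 116 Hz both map to 4 Hz.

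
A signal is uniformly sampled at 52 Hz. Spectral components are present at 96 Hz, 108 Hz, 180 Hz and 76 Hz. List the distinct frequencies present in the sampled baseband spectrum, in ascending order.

fs/2 = 26 Hz.
96 Hz mod fs = 44 Hz.
44 Hz > fs/2 = 26 Hz, folds to fs − 44 Hz = 8 Hz.
108 Hz mod fs = 4 Hz.
4 Hz ≤ fs/2 = 26 Hz, appears at 4 Hz.
180 Hz mod fs = 24 Hz.
24 Hz ≤ fs/2 = 26 Hz, appears at 24 Hz.
76 Hz mod fs = 24 Hz.
24 Hz ≤ fs/2 = 26 Hz, appears at 24 Hz.
Distinct values: {4 Hz, 8 Hz, 24 Hz}.

4 Hz, 8 Hz, 24 Hz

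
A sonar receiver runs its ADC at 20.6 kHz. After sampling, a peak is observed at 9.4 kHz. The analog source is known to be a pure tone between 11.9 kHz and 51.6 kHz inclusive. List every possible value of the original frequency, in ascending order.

Frequencies that alias to 9.4 kHz are k·fs ± 9.4 kHz for integer k ≥ 0.
k=0: 9.4 kHz.
k=1: 11.2 kHz, 30 kHz.
k=2: 31.8 kHz, 50.6 kHz.
k=3: 52.4 kHz, 71.2 kHz.
Within [11.9 kHz, 51.6 kHz]: 30 kHz, 31.8 kHz, 50.6 kHz.

30 kHz, 31.8 kHz, 50.6 kHz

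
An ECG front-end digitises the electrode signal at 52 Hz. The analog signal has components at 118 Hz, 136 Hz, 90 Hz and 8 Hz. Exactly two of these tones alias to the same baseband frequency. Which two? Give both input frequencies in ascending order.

fs/2 = 26 Hz.
118 Hz mod fs = 14 Hz.
14 Hz ≤ fs/2 = 26 Hz, appears at 14 Hz.
136 Hz mod fs = 32 Hz.
32 Hz > fs/2 = 26 Hz, folds to fs − 32 Hz = 20 Hz.
90 Hz mod fs = 38 Hz.
38 Hz > fs/2 = 26 Hz, folds to fs − 38 Hz = 14 Hz.
8 Hz ≤ fs/2 = 26 Hz, passes unchanged.
90 Hz and 118 Hz both map to 14 Hz.

90 Hz, 118 Hz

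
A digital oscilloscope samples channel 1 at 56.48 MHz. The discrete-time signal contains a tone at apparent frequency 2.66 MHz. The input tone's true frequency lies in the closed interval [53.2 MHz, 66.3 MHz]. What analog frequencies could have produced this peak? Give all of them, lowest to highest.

Frequencies that alias to 2.66 MHz are k·fs ± 2.66 MHz for integer k ≥ 0.
k=0: 2.66 MHz.
k=1: 53.82 MHz, 59.14 MHz.
k=2: 110.3 MHz, 115.62 MHz.
Within [53.2 MHz, 66.3 MHz]: 53.82 MHz, 59.14 MHz.

53.82 MHz, 59.14 MHz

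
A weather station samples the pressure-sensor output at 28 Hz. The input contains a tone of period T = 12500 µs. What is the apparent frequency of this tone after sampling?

T = 12500 µs → f = 1/T = 80 Hz.
80 Hz mod fs = 24 Hz.
24 Hz > fs/2 = 14 Hz, folds to fs − 24 Hz = 4 Hz.

4 Hz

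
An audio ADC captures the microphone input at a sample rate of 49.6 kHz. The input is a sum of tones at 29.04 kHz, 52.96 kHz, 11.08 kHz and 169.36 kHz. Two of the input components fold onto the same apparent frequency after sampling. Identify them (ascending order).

fs/2 = 24.8 kHz.
29.04 kHz > fs/2 = 24.8 kHz, folds to fs − 29.04 kHz = 20.56 kHz.
52.96 kHz mod fs = 3.36 kHz.
3.36 kHz ≤ fs/2 = 24.8 kHz, appears at 3.36 kHz.
11.08 kHz ≤ fs/2 = 24.8 kHz, passes unchanged.
169.36 kHz mod fs = 20.56 kHz.
20.56 kHz ≤ fs/2 = 24.8 kHz, appears at 20.56 kHz.
29.04 kHz and 169.36 kHz both map to 20.56 kHz.

29.04 kHz, 169.36 kHz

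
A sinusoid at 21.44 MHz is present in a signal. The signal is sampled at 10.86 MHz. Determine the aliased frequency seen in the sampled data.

0.28 MHz

21.44 MHz mod fs = 10.58 MHz.
10.58 MHz > fs/2 = 5.43 MHz, folds to fs − 10.58 MHz = 0.28 MHz.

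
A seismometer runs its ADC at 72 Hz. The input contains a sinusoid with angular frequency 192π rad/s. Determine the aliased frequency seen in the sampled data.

24 Hz

ω = 192π rad/s → f = ω/(2π) = 96 Hz.
96 Hz mod fs = 24 Hz.
24 Hz ≤ fs/2 = 36 Hz, appears at 24 Hz.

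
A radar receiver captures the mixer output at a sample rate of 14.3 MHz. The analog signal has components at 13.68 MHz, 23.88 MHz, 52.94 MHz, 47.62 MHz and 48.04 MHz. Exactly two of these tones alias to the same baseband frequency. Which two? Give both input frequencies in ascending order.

fs/2 = 7.15 MHz.
13.68 MHz > fs/2 = 7.15 MHz, folds to fs − 13.68 MHz = 0.62 MHz.
23.88 MHz mod fs = 9.58 MHz.
9.58 MHz > fs/2 = 7.15 MHz, folds to fs − 9.58 MHz = 4.72 MHz.
52.94 MHz mod fs = 10.04 MHz.
10.04 MHz > fs/2 = 7.15 MHz, folds to fs − 10.04 MHz = 4.26 MHz.
47.62 MHz mod fs = 4.72 MHz.
4.72 MHz ≤ fs/2 = 7.15 MHz, appears at 4.72 MHz.
48.04 MHz mod fs = 5.14 MHz.
5.14 MHz ≤ fs/2 = 7.15 MHz, appears at 5.14 MHz.
23.88 MHz and 47.62 MHz both map to 4.72 MHz.

23.88 MHz, 47.62 MHz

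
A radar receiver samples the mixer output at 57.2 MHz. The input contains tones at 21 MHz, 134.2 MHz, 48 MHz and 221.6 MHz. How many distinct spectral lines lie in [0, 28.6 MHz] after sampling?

4

fs/2 = 28.6 MHz.
21 MHz ≤ fs/2 = 28.6 MHz, passes unchanged.
134.2 MHz mod fs = 19.8 MHz.
19.8 MHz ≤ fs/2 = 28.6 MHz, appears at 19.8 MHz.
48 MHz > fs/2 = 28.6 MHz, folds to fs − 48 MHz = 9.2 MHz.
221.6 MHz mod fs = 50 MHz.
50 MHz > fs/2 = 28.6 MHz, folds to fs − 50 MHz = 7.2 MHz.
Distinct values: {7.2 MHz, 9.2 MHz, 19.8 MHz, 21 MHz} → 4.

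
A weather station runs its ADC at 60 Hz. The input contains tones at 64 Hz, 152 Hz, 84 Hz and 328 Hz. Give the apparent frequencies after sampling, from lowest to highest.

fs/2 = 30 Hz.
64 Hz mod fs = 4 Hz.
4 Hz ≤ fs/2 = 30 Hz, appears at 4 Hz.
152 Hz mod fs = 32 Hz.
32 Hz > fs/2 = 30 Hz, folds to fs − 32 Hz = 28 Hz.
84 Hz mod fs = 24 Hz.
24 Hz ≤ fs/2 = 30 Hz, appears at 24 Hz.
328 Hz mod fs = 28 Hz.
28 Hz ≤ fs/2 = 30 Hz, appears at 28 Hz.
Distinct values: {4 Hz, 24 Hz, 28 Hz}.

4 Hz, 24 Hz, 28 Hz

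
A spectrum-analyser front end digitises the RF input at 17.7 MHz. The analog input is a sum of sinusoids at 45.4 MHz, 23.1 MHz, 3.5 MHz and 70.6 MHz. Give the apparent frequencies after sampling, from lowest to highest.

0.2 MHz, 3.5 MHz, 5.4 MHz, 7.7 MHz

fs/2 = 8.85 MHz.
45.4 MHz mod fs = 10 MHz.
10 MHz > fs/2 = 8.85 MHz, folds to fs − 10 MHz = 7.7 MHz.
23.1 MHz mod fs = 5.4 MHz.
5.4 MHz ≤ fs/2 = 8.85 MHz, appears at 5.4 MHz.
3.5 MHz ≤ fs/2 = 8.85 MHz, passes unchanged.
70.6 MHz mod fs = 17.5 MHz.
17.5 MHz > fs/2 = 8.85 MHz, folds to fs − 17.5 MHz = 0.2 MHz.
Distinct values: {0.2 MHz, 3.5 MHz, 5.4 MHz, 7.7 MHz}.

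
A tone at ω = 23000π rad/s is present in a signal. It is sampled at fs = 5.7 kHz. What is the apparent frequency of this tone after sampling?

0.1 kHz

ω = 23000π rad/s → f = ω/(2π) = 11500 Hz = 11.5 kHz.
11.5 kHz mod fs = 0.1 kHz.
0.1 kHz ≤ fs/2 = 2.85 kHz, appears at 0.1 kHz.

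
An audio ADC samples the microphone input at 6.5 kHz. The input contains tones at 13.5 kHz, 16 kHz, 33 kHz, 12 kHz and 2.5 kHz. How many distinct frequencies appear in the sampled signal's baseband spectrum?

4

fs/2 = 3.25 kHz.
13.5 kHz mod fs = 0.5 kHz.
0.5 kHz ≤ fs/2 = 3.25 kHz, appears at 0.5 kHz.
16 kHz mod fs = 3 kHz.
3 kHz ≤ fs/2 = 3.25 kHz, appears at 3 kHz.
33 kHz mod fs = 0.5 kHz.
0.5 kHz ≤ fs/2 = 3.25 kHz, appears at 0.5 kHz.
12 kHz mod fs = 5.5 kHz.
5.5 kHz > fs/2 = 3.25 kHz, folds to fs − 5.5 kHz = 1 kHz.
2.5 kHz ≤ fs/2 = 3.25 kHz, passes unchanged.
Distinct values: {0.5 kHz, 1 kHz, 2.5 kHz, 3 kHz} → 4.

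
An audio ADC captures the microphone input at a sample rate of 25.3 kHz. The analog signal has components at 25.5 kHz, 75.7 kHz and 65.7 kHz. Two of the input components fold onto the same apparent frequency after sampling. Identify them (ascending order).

25.5 kHz, 75.7 kHz

fs/2 = 12.65 kHz.
25.5 kHz mod fs = 0.2 kHz.
0.2 kHz ≤ fs/2 = 12.65 kHz, appears at 0.2 kHz.
75.7 kHz mod fs = 25.1 kHz.
25.1 kHz > fs/2 = 12.65 kHz, folds to fs − 25.1 kHz = 0.2 kHz.
65.7 kHz mod fs = 15.1 kHz.
15.1 kHz > fs/2 = 12.65 kHz, folds to fs − 15.1 kHz = 10.2 kHz.
25.5 kHz and 75.7 kHz both map to 0.2 kHz.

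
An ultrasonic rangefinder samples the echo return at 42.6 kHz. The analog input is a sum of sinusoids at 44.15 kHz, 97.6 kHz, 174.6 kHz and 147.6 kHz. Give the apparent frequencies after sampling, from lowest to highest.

1.55 kHz, 4.2 kHz, 12.4 kHz, 19.8 kHz

fs/2 = 21.3 kHz.
44.15 kHz mod fs = 1.55 kHz.
1.55 kHz ≤ fs/2 = 21.3 kHz, appears at 1.55 kHz.
97.6 kHz mod fs = 12.4 kHz.
12.4 kHz ≤ fs/2 = 21.3 kHz, appears at 12.4 kHz.
174.6 kHz mod fs = 4.2 kHz.
4.2 kHz ≤ fs/2 = 21.3 kHz, appears at 4.2 kHz.
147.6 kHz mod fs = 19.8 kHz.
19.8 kHz ≤ fs/2 = 21.3 kHz, appears at 19.8 kHz.
Distinct values: {1.55 kHz, 4.2 kHz, 12.4 kHz, 19.8 kHz}.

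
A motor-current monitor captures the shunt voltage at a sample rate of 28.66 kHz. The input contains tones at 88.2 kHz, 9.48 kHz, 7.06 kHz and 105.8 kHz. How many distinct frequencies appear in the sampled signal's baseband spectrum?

fs/2 = 14.33 kHz.
88.2 kHz mod fs = 2.22 kHz.
2.22 kHz ≤ fs/2 = 14.33 kHz, appears at 2.22 kHz.
9.48 kHz ≤ fs/2 = 14.33 kHz, passes unchanged.
7.06 kHz ≤ fs/2 = 14.33 kHz, passes unchanged.
105.8 kHz mod fs = 19.82 kHz.
19.82 kHz > fs/2 = 14.33 kHz, folds to fs − 19.82 kHz = 8.84 kHz.
Distinct values: {2.22 kHz, 7.06 kHz, 8.84 kHz, 9.48 kHz} → 4.

4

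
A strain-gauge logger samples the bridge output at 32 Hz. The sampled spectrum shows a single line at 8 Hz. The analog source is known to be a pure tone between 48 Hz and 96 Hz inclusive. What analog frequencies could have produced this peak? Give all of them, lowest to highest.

Frequencies that alias to 8 Hz are k·fs ± 8 Hz for integer k ≥ 0.
k=0: 8 Hz.
k=1: 24 Hz, 40 Hz.
k=2: 56 Hz, 72 Hz.
k=3: 88 Hz, 104 Hz.
k=4: 120 Hz, 136 Hz.
Within [48 Hz, 96 Hz]: 56 Hz, 72 Hz, 88 Hz.

56 Hz, 72 Hz, 88 Hz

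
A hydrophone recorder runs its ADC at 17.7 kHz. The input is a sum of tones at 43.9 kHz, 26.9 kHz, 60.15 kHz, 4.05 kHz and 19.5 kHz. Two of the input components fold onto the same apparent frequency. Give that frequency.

fs/2 = 8.85 kHz.
43.9 kHz mod fs = 8.5 kHz.
8.5 kHz ≤ fs/2 = 8.85 kHz, appears at 8.5 kHz.
26.9 kHz mod fs = 9.2 kHz.
9.2 kHz > fs/2 = 8.85 kHz, folds to fs − 9.2 kHz = 8.5 kHz.
60.15 kHz mod fs = 7.05 kHz.
7.05 kHz ≤ fs/2 = 8.85 kHz, appears at 7.05 kHz.
4.05 kHz ≤ fs/2 = 8.85 kHz, passes unchanged.
19.5 kHz mod fs = 1.8 kHz.
1.8 kHz ≤ fs/2 = 8.85 kHz, appears at 1.8 kHz.
26.9 kHz and 43.9 kHz both map to 8.5 kHz.

8.5 kHz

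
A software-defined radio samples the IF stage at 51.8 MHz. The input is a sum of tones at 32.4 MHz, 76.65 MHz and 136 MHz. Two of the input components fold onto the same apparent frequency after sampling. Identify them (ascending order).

fs/2 = 25.9 MHz.
32.4 MHz > fs/2 = 25.9 MHz, folds to fs − 32.4 MHz = 19.4 MHz.
76.65 MHz mod fs = 24.85 MHz.
24.85 MHz ≤ fs/2 = 25.9 MHz, appears at 24.85 MHz.
136 MHz mod fs = 32.4 MHz.
32.4 MHz > fs/2 = 25.9 MHz, folds to fs − 32.4 MHz = 19.4 MHz.
32.4 MHz and 136 MHz both map to 19.4 MHz.

32.4 MHz, 136 MHz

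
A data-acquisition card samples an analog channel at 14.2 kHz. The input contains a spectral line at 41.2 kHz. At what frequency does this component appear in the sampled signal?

41.2 kHz mod fs = 12.8 kHz.
12.8 kHz > fs/2 = 7.1 kHz, folds to fs − 12.8 kHz = 1.4 kHz.

1.4 kHz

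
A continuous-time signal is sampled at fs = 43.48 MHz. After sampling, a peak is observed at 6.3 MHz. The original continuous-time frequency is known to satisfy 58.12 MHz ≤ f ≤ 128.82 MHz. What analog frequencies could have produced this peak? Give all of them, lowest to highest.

Frequencies that alias to 6.3 MHz are k·fs ± 6.3 MHz for integer k ≥ 0.
k=0: 6.3 MHz.
k=1: 37.18 MHz, 49.78 MHz.
k=2: 80.66 MHz, 93.26 MHz.
k=3: 124.14 MHz, 136.74 MHz.
k=4: 167.62 MHz, 180.22 MHz.
Within [58.12 MHz, 128.82 MHz]: 80.66 MHz, 93.26 MHz, 124.14 MHz.

80.66 MHz, 93.26 MHz, 124.14 MHz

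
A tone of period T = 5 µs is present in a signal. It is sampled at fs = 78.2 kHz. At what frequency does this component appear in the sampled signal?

T = 5 µs → f = 1/T = 200 kHz.
200 kHz mod fs = 43.6 kHz.
43.6 kHz > fs/2 = 39.1 kHz, folds to fs − 43.6 kHz = 34.6 kHz.

34.6 kHz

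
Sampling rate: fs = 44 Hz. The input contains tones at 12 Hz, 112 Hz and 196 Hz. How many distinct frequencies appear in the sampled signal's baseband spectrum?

2

fs/2 = 22 Hz.
12 Hz ≤ fs/2 = 22 Hz, passes unchanged.
112 Hz mod fs = 24 Hz.
24 Hz > fs/2 = 22 Hz, folds to fs − 24 Hz = 20 Hz.
196 Hz mod fs = 20 Hz.
20 Hz ≤ fs/2 = 22 Hz, appears at 20 Hz.
Distinct values: {12 Hz, 20 Hz} → 2.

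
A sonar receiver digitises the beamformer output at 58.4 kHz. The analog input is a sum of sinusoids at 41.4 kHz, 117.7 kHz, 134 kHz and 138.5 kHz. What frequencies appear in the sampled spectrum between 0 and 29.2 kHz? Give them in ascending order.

fs/2 = 29.2 kHz.
41.4 kHz > fs/2 = 29.2 kHz, folds to fs − 41.4 kHz = 17 kHz.
117.7 kHz mod fs = 0.9 kHz.
0.9 kHz ≤ fs/2 = 29.2 kHz, appears at 0.9 kHz.
134 kHz mod fs = 17.2 kHz.
17.2 kHz ≤ fs/2 = 29.2 kHz, appears at 17.2 kHz.
138.5 kHz mod fs = 21.7 kHz.
21.7 kHz ≤ fs/2 = 29.2 kHz, appears at 21.7 kHz.
Distinct values: {0.9 kHz, 17 kHz, 17.2 kHz, 21.7 kHz}.

0.9 kHz, 17 kHz, 17.2 kHz, 21.7 kHz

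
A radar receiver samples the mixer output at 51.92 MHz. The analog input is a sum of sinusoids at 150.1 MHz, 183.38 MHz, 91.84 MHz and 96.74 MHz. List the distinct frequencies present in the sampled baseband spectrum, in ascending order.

fs/2 = 25.96 MHz.
150.1 MHz mod fs = 46.26 MHz.
46.26 MHz > fs/2 = 25.96 MHz, folds to fs − 46.26 MHz = 5.66 MHz.
183.38 MHz mod fs = 27.62 MHz.
27.62 MHz > fs/2 = 25.96 MHz, folds to fs − 27.62 MHz = 24.3 MHz.
91.84 MHz mod fs = 39.92 MHz.
39.92 MHz > fs/2 = 25.96 MHz, folds to fs − 39.92 MHz = 12 MHz.
96.74 MHz mod fs = 44.82 MHz.
44.82 MHz > fs/2 = 25.96 MHz, folds to fs − 44.82 MHz = 7.1 MHz.
Distinct values: {5.66 MHz, 7.1 MHz, 12 MHz, 24.3 MHz}.

5.66 MHz, 7.1 MHz, 12 MHz, 24.3 MHz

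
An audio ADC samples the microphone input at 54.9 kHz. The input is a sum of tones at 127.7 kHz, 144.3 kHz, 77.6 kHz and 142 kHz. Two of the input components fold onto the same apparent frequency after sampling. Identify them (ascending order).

77.6 kHz, 142 kHz

fs/2 = 27.45 kHz.
127.7 kHz mod fs = 17.9 kHz.
17.9 kHz ≤ fs/2 = 27.45 kHz, appears at 17.9 kHz.
144.3 kHz mod fs = 34.5 kHz.
34.5 kHz > fs/2 = 27.45 kHz, folds to fs − 34.5 kHz = 20.4 kHz.
77.6 kHz mod fs = 22.7 kHz.
22.7 kHz ≤ fs/2 = 27.45 kHz, appears at 22.7 kHz.
142 kHz mod fs = 32.2 kHz.
32.2 kHz > fs/2 = 27.45 kHz, folds to fs − 32.2 kHz = 22.7 kHz.
77.6 kHz and 142 kHz both map to 22.7 kHz.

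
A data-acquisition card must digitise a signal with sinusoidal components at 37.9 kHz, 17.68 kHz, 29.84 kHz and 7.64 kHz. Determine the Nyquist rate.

Highest-frequency component: 37.9 kHz.
Nyquist rate = 2 × 37.9 kHz = 75.8 kHz.

75.8 kHz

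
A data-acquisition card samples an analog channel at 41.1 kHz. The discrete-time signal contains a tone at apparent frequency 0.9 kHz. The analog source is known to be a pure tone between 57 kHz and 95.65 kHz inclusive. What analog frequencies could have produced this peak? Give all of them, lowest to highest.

Frequencies that alias to 0.9 kHz are k·fs ± 0.9 kHz for integer k ≥ 0.
k=0: 0.9 kHz.
k=1: 40.2 kHz, 42 kHz.
k=2: 81.3 kHz, 83.1 kHz.
k=3: 122.4 kHz, 124.2 kHz.
Within [57 kHz, 95.65 kHz]: 81.3 kHz, 83.1 kHz.

81.3 kHz, 83.1 kHz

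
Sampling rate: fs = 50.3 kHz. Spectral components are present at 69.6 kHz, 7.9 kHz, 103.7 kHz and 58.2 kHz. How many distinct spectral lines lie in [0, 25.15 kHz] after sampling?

fs/2 = 25.15 kHz.
69.6 kHz mod fs = 19.3 kHz.
19.3 kHz ≤ fs/2 = 25.15 kHz, appears at 19.3 kHz.
7.9 kHz ≤ fs/2 = 25.15 kHz, passes unchanged.
103.7 kHz mod fs = 3.1 kHz.
3.1 kHz ≤ fs/2 = 25.15 kHz, appears at 3.1 kHz.
58.2 kHz mod fs = 7.9 kHz.
7.9 kHz ≤ fs/2 = 25.15 kHz, appears at 7.9 kHz.
Distinct values: {3.1 kHz, 7.9 kHz, 19.3 kHz} → 3.

3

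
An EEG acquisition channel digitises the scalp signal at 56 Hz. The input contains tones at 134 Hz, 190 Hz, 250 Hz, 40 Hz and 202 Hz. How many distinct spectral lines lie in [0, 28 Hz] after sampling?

fs/2 = 28 Hz.
134 Hz mod fs = 22 Hz.
22 Hz ≤ fs/2 = 28 Hz, appears at 22 Hz.
190 Hz mod fs = 22 Hz.
22 Hz ≤ fs/2 = 28 Hz, appears at 22 Hz.
250 Hz mod fs = 26 Hz.
26 Hz ≤ fs/2 = 28 Hz, appears at 26 Hz.
40 Hz > fs/2 = 28 Hz, folds to fs − 40 Hz = 16 Hz.
202 Hz mod fs = 34 Hz.
34 Hz > fs/2 = 28 Hz, folds to fs − 34 Hz = 22 Hz.
Distinct values: {16 Hz, 22 Hz, 26 Hz} → 3.

3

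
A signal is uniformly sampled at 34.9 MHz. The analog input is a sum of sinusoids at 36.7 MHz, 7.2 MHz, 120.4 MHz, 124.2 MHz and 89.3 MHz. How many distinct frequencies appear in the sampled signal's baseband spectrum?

4

fs/2 = 17.45 MHz.
36.7 MHz mod fs = 1.8 MHz.
1.8 MHz ≤ fs/2 = 17.45 MHz, appears at 1.8 MHz.
7.2 MHz ≤ fs/2 = 17.45 MHz, passes unchanged.
120.4 MHz mod fs = 15.7 MHz.
15.7 MHz ≤ fs/2 = 17.45 MHz, appears at 15.7 MHz.
124.2 MHz mod fs = 19.5 MHz.
19.5 MHz > fs/2 = 17.45 MHz, folds to fs − 19.5 MHz = 15.4 MHz.
89.3 MHz mod fs = 19.5 MHz.
19.5 MHz > fs/2 = 17.45 MHz, folds to fs − 19.5 MHz = 15.4 MHz.
Distinct values: {1.8 MHz, 7.2 MHz, 15.4 MHz, 15.7 MHz} → 4.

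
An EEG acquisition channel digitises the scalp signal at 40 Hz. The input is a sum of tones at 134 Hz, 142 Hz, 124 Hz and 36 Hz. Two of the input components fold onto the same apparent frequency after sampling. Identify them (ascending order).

36 Hz, 124 Hz

fs/2 = 20 Hz.
134 Hz mod fs = 14 Hz.
14 Hz ≤ fs/2 = 20 Hz, appears at 14 Hz.
142 Hz mod fs = 22 Hz.
22 Hz > fs/2 = 20 Hz, folds to fs − 22 Hz = 18 Hz.
124 Hz mod fs = 4 Hz.
4 Hz ≤ fs/2 = 20 Hz, appears at 4 Hz.
36 Hz > fs/2 = 20 Hz, folds to fs − 36 Hz = 4 Hz.
36 Hz and 124 Hz both map to 4 Hz.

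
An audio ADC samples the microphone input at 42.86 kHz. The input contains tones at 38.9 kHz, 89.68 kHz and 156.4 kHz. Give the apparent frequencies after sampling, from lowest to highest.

3.96 kHz, 15.04 kHz

fs/2 = 21.43 kHz.
38.9 kHz > fs/2 = 21.43 kHz, folds to fs − 38.9 kHz = 3.96 kHz.
89.68 kHz mod fs = 3.96 kHz.
3.96 kHz ≤ fs/2 = 21.43 kHz, appears at 3.96 kHz.
156.4 kHz mod fs = 27.82 kHz.
27.82 kHz > fs/2 = 21.43 kHz, folds to fs − 27.82 kHz = 15.04 kHz.
Distinct values: {3.96 kHz, 15.04 kHz}.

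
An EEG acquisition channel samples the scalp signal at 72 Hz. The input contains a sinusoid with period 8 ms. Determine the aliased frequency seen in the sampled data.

19 Hz

T = 8 ms → f = 1/T = 125 Hz.
125 Hz mod fs = 53 Hz.
53 Hz > fs/2 = 36 Hz, folds to fs − 53 Hz = 19 Hz.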